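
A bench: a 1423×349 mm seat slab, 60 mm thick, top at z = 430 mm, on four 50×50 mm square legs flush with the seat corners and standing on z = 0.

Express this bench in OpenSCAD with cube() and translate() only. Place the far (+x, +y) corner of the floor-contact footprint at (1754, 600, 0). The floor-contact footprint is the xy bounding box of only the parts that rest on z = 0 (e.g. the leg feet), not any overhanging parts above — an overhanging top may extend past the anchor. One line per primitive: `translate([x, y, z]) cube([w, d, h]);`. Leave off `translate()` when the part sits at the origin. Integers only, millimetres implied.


// leg_h = 430 − 60 = 370
translate([331, 251, 370]) cube([1423, 349, 60]);
translate([331, 251, 0]) cube([50, 50, 370]);
translate([331, 550, 0]) cube([50, 50, 370]);
translate([1704, 251, 0]) cube([50, 50, 370]);
translate([1704, 550, 0]) cube([50, 50, 370]);


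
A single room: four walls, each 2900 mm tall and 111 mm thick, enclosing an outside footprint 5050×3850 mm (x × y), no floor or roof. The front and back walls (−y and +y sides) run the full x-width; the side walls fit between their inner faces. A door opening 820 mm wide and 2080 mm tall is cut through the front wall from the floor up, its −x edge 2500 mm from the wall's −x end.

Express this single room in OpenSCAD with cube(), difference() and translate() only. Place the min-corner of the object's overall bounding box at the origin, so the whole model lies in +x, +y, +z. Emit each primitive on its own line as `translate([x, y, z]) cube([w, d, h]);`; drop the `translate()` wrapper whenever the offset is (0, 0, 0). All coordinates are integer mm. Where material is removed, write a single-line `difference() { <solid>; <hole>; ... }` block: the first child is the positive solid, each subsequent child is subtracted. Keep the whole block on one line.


difference() { cube([5050, 111, 2900]); translate([2500, 0, 0]) cube([820, 111, 2080]); }
translate([0, 3739, 0]) cube([5050, 111, 2900]);
translate([0, 111, 0]) cube([111, 3628, 2900]);
translate([4939, 111, 0]) cube([111, 3628, 2900]);


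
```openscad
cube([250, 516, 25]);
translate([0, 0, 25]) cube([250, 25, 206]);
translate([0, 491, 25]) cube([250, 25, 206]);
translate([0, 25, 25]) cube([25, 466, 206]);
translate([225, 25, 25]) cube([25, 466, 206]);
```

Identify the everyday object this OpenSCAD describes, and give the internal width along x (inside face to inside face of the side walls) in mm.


An open box. The internal width is 200 mm.

A 250×516 base slab with four walls standing on it — an open box. The base is 250 mm wide and the walls are 25 mm thick, so the internal width is 250 − 2 × 25 = 200 mm.


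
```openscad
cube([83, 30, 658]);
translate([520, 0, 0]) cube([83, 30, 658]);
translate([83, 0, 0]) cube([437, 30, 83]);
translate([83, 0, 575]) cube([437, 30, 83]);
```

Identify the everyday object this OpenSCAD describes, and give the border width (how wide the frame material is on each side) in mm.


A picture frame. The border width is 83 mm.

Four thin pieces enclosing a rectangular opening — a picture frame. The two full-height stiles are 658 mm tall; the top rail sits at z = 575 and is 83 mm tall, so the border above the opening is 658 − 575 = 83 mm, matching the stile x-width.


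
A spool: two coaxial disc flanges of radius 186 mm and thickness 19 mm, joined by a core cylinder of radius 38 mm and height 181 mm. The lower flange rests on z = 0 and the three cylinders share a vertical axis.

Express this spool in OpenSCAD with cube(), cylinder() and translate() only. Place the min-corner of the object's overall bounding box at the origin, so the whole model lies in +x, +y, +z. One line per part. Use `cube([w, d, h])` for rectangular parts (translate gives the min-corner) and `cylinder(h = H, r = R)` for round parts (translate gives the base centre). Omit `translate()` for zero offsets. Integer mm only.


translate([186, 186, 0]) cylinder(h = 19, r = 186);
translate([186, 186, 19]) cylinder(h = 181, r = 38);
translate([186, 186, 200]) cylinder(h = 19, r = 186);


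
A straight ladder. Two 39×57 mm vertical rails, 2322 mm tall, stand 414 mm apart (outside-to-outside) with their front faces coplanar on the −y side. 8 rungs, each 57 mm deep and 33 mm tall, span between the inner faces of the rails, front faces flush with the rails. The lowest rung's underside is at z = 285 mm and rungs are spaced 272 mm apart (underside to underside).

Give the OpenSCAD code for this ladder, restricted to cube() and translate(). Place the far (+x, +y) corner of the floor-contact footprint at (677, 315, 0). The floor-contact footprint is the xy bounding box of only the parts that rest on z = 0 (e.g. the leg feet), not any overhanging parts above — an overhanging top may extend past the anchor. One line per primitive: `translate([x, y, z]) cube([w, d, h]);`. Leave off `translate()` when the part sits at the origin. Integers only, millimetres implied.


// rung span = 414 - 2*39 = 336
// rung[k] z = 285 + k*272
translate([263, 258, 0]) cube([39, 57, 2322]);
translate([638, 258, 0]) cube([39, 57, 2322]);
translate([302, 258, 285]) cube([336, 57, 33]);
translate([302, 258, 557]) cube([336, 57, 33]);
translate([302, 258, 829]) cube([336, 57, 33]);
translate([302, 258, 1101]) cube([336, 57, 33]);
translate([302, 258, 1373]) cube([336, 57, 33]);
translate([302, 258, 1645]) cube([336, 57, 33]);
translate([302, 258, 1917]) cube([336, 57, 33]);
translate([302, 258, 2189]) cube([336, 57, 33]);


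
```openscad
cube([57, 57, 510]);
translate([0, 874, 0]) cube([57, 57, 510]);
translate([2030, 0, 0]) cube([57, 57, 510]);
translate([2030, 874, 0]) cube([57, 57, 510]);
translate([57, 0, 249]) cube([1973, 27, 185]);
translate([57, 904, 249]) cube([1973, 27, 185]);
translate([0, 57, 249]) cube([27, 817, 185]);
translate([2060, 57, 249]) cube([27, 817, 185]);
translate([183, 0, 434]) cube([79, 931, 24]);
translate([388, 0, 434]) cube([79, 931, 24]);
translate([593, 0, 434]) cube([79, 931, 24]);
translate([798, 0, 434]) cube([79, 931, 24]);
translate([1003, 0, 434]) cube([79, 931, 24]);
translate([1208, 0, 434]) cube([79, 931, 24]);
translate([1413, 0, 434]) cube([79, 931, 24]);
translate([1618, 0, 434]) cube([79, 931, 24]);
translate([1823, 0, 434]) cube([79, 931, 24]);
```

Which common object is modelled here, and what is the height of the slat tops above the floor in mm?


A bed frame. The slat-top height is 458 mm.

Four posts, four rails, and a row of slats — a bed frame. Slats sit on the rails at z = 249 + 185 = 434; with slat thickness 24, the top is 458 mm.


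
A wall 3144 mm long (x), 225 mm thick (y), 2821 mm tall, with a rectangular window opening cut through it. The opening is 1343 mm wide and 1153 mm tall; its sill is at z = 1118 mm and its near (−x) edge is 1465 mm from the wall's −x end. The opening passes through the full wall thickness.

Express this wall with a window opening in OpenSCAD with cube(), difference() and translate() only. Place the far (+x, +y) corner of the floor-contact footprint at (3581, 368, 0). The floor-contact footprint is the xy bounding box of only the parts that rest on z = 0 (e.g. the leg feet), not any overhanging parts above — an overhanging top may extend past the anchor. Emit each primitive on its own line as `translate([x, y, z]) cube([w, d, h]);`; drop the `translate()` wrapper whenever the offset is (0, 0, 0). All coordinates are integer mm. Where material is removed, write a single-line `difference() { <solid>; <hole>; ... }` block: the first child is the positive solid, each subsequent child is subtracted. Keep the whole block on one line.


difference() { translate([437, 143, 0]) cube([3144, 225, 2821]); translate([1902, 143, 1118]) cube([1343, 225, 1153]); }


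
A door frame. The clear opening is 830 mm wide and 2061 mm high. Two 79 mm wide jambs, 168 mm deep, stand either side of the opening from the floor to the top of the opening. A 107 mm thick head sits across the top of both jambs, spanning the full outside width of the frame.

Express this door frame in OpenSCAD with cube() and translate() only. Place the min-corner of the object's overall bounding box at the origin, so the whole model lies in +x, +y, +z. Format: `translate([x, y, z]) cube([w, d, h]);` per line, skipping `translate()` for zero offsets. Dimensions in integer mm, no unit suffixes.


cube([79, 168, 2061]);
translate([909, 0, 0]) cube([79, 168, 2061]);
translate([0, 0, 2061]) cube([988, 168, 107]);


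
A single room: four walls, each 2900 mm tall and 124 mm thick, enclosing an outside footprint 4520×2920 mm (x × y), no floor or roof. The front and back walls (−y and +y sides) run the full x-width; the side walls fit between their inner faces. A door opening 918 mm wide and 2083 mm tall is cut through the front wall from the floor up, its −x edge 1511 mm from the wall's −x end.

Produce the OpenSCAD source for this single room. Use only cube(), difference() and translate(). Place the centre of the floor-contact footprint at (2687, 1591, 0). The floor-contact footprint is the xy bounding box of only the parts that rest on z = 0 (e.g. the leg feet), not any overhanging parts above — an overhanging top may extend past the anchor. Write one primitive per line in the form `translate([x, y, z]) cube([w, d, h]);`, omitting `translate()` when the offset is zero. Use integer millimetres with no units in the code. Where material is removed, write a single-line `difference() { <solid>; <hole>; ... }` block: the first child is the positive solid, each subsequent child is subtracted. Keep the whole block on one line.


difference() { translate([427, 131, 0]) cube([4520, 124, 2900]); translate([1938, 131, 0]) cube([918, 124, 2083]); }
translate([427, 2927, 0]) cube([4520, 124, 2900]);
translate([427, 255, 0]) cube([124, 2672, 2900]);
translate([4823, 255, 0]) cube([124, 2672, 2900]);


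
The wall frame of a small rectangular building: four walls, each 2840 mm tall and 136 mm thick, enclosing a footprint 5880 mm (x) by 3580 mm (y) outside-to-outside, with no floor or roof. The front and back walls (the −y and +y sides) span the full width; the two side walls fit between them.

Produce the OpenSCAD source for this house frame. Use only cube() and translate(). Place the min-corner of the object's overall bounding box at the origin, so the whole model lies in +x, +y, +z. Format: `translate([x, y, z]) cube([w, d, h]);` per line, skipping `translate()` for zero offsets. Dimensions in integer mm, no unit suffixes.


cube([5880, 136, 2840]);
translate([0, 3444, 0]) cube([5880, 136, 2840]);
translate([0, 136, 0]) cube([136, 3308, 2840]);
translate([5744, 136, 0]) cube([136, 3308, 2840]);


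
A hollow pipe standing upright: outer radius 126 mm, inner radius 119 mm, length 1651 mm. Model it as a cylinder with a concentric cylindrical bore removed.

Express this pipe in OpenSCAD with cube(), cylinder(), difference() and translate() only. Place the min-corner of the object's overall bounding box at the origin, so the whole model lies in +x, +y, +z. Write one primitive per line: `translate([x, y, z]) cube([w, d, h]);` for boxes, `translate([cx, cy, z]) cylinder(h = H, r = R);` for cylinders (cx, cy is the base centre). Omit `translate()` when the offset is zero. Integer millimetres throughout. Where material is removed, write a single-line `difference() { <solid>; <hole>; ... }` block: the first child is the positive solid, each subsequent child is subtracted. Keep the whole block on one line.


difference() { translate([126, 126, 0]) cylinder(h = 1651, r = 126); translate([126, 126, 0]) cylinder(h = 1651, r = 119); }


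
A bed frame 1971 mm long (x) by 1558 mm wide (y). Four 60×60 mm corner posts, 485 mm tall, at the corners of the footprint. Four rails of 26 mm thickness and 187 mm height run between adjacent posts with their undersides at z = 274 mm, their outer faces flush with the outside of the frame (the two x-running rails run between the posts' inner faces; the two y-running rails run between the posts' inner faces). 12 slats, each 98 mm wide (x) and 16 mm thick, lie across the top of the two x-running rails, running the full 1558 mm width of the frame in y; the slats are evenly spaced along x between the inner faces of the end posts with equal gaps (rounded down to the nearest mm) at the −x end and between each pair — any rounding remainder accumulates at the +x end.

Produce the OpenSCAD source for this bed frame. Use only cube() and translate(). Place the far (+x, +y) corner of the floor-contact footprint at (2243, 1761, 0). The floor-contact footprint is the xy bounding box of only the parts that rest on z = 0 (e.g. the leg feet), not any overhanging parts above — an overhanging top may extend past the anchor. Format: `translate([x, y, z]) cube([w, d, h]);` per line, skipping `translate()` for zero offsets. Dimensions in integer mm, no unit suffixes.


// slat z = rail_z + rail_h = 274 + 187 = 461
// slat gap = ⌊(1851 − 12·98) / 13⌋ = 51
translate([272, 203, 0]) cube([60, 60, 485]);
translate([272, 1701, 0]) cube([60, 60, 485]);
translate([2183, 203, 0]) cube([60, 60, 485]);
translate([2183, 1701, 0]) cube([60, 60, 485]);
translate([332, 203, 274]) cube([1851, 26, 187]);
translate([332, 1735, 274]) cube([1851, 26, 187]);
translate([272, 263, 274]) cube([26, 1438, 187]);
translate([2217, 263, 274]) cube([26, 1438, 187]);
translate([383, 203, 461]) cube([98, 1558, 16]);
translate([532, 203, 461]) cube([98, 1558, 16]);
translate([681, 203, 461]) cube([98, 1558, 16]);
translate([830, 203, 461]) cube([98, 1558, 16]);
translate([979, 203, 461]) cube([98, 1558, 16]);
translate([1128, 203, 461]) cube([98, 1558, 16]);
translate([1277, 203, 461]) cube([98, 1558, 16]);
translate([1426, 203, 461]) cube([98, 1558, 16]);
translate([1575, 203, 461]) cube([98, 1558, 16]);
translate([1724, 203, 461]) cube([98, 1558, 16]);
translate([1873, 203, 461]) cube([98, 1558, 16]);
translate([2022, 203, 461]) cube([98, 1558, 16]);


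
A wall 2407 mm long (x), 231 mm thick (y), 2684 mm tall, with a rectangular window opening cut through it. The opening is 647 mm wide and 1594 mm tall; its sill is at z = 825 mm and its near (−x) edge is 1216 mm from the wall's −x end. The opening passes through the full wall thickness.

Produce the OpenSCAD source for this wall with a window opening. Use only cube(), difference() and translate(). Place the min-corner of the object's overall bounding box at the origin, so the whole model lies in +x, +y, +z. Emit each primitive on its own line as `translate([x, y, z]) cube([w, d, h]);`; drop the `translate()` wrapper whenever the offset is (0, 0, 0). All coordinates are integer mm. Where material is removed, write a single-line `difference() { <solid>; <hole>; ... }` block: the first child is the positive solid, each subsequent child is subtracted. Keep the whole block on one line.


difference() { cube([2407, 231, 2684]); translate([1216, 0, 825]) cube([647, 231, 1594]); }


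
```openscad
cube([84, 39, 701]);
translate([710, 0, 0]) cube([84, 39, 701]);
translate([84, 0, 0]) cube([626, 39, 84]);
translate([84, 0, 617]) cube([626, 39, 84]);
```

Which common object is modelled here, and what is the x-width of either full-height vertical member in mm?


A picture frame. The border width is 84 mm.

Four thin pieces enclosing a rectangular opening — a picture frame. The two full-height stiles are 701 mm tall; the top rail sits at z = 617 and is 84 mm tall, so the border above the opening is 701 − 617 = 84 mm, matching the stile x-width.


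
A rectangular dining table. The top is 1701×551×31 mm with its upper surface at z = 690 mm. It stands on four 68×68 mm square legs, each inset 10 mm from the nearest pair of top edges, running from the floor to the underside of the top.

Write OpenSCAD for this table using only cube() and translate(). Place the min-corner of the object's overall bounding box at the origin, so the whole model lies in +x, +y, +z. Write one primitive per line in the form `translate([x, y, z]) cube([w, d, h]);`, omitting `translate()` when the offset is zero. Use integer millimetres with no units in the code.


translate([0, 0, 659]) cube([1701, 551, 31]);
translate([10, 10, 0]) cube([68, 68, 659]);
translate([1623, 10, 0]) cube([68, 68, 659]);
translate([10, 473, 0]) cube([68, 68, 659]);
translate([1623, 473, 0]) cube([68, 68, 659]);


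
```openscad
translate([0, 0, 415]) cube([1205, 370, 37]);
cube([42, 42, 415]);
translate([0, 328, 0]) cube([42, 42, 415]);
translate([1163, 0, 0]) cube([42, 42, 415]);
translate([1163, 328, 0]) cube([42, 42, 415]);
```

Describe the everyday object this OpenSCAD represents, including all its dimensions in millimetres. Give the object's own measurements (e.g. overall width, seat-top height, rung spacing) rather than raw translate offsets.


A bench: a 1205×370 mm seat slab, 37 mm thick, top at z = 452 mm, on four 42×42 mm square legs flush with the seat corners and standing on z = 0.


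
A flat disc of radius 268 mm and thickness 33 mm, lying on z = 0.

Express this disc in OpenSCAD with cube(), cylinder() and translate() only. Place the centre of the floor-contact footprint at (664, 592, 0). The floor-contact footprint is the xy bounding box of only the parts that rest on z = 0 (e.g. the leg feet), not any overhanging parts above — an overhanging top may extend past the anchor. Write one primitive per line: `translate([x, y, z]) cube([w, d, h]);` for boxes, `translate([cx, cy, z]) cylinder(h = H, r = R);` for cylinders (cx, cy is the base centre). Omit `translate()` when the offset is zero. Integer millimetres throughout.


translate([664, 592, 0]) cylinder(h = 33, r = 268);


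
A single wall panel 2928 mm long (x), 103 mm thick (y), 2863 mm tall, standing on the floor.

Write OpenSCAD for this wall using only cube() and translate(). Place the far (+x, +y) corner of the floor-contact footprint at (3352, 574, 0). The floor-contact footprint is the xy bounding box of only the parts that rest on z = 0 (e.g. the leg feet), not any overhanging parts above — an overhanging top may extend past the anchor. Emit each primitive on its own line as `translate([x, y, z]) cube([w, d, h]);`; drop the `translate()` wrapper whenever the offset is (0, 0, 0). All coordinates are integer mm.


translate([424, 471, 0]) cube([2928, 103, 2863]);


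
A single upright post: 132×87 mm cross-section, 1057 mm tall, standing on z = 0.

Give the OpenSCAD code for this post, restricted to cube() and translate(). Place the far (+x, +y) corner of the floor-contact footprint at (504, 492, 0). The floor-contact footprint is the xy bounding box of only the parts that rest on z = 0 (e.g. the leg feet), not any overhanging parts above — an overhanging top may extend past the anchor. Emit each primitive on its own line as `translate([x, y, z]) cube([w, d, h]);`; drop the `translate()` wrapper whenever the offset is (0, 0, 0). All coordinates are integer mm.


translate([372, 405, 0]) cube([132, 87, 1057]);


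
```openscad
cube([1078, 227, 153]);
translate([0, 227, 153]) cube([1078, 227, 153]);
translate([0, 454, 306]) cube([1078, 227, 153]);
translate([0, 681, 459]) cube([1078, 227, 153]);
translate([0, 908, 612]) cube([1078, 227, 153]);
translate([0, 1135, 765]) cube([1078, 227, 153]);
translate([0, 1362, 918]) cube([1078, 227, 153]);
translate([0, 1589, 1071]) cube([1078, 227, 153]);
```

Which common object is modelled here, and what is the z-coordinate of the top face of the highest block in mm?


A staircase. The total rise is 1224 mm.

8 identical blocks, each offset up and back from the previous — a staircase. Each step is 153 mm tall and there are 8 of them, so the total rise is 8 × 153 = 1224 mm.


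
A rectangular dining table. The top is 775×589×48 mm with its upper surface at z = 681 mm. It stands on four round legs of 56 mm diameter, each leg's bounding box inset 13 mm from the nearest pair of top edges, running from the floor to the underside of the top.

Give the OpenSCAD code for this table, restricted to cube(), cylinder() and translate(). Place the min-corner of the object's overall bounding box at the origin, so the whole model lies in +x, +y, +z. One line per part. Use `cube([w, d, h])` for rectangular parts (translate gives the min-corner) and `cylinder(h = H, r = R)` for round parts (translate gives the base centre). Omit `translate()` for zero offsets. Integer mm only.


// leg_h = 681 - 48 = 633
translate([0, 0, 633]) cube([775, 589, 48]);
translate([41, 41, 0]) cylinder(h = 633, r = 28);
translate([734, 41, 0]) cylinder(h = 633, r = 28);
translate([41, 548, 0]) cylinder(h = 633, r = 28);
translate([734, 548, 0]) cylinder(h = 633, r = 28);


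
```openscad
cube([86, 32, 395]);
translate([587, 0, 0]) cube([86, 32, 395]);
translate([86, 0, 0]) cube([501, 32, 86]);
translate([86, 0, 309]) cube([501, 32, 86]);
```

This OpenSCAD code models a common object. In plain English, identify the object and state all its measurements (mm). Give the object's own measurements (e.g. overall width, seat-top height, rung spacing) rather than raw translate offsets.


A rectangular picture frame lying in the x–z plane (depth along y). The opening is 501 mm wide (x) by 223 mm tall (z), surrounded by a border 86 mm wide on all four sides. The frame is 32 mm deep and is made of two full-height vertical stiles with two horizontal rails fitted between them.


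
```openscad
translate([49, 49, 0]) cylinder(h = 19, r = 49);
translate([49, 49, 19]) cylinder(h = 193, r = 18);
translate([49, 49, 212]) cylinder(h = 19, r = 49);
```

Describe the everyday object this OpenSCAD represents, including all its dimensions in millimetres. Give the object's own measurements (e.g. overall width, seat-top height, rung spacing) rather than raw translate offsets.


A spool: two coaxial disc flanges of radius 49 mm and thickness 19 mm, joined by a core cylinder of radius 18 mm and height 193 mm. The lower flange rests on z = 0 and the three cylinders share a vertical axis.


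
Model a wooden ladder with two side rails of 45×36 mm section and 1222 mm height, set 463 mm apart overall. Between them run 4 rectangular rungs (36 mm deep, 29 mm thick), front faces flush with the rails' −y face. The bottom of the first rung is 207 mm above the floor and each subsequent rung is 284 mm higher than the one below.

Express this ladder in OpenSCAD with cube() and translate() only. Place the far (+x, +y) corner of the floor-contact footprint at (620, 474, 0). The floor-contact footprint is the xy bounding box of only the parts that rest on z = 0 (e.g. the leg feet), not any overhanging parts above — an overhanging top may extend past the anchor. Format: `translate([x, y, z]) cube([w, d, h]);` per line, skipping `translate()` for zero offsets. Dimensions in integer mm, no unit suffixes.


translate([157, 438, 0]) cube([45, 36, 1222]);
translate([575, 438, 0]) cube([45, 36, 1222]);
translate([202, 438, 207]) cube([373, 36, 29]);
translate([202, 438, 491]) cube([373, 36, 29]);
translate([202, 438, 775]) cube([373, 36, 29]);
translate([202, 438, 1059]) cube([373, 36, 29]);


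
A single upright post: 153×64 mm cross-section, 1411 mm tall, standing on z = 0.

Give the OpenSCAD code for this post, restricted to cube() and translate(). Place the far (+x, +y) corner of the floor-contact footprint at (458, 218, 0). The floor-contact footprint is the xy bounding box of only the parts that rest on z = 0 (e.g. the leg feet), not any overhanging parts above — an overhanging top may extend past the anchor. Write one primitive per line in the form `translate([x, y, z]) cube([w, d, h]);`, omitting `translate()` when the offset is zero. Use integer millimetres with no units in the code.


translate([305, 154, 0]) cube([153, 64, 1411]);


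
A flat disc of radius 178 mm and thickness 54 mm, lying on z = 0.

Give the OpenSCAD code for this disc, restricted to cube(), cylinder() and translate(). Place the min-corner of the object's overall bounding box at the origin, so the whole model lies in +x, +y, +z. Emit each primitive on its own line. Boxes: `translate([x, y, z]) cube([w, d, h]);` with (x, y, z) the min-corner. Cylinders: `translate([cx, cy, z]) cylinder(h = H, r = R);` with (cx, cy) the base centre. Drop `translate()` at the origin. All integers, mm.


translate([178, 178, 0]) cylinder(h = 54, r = 178);


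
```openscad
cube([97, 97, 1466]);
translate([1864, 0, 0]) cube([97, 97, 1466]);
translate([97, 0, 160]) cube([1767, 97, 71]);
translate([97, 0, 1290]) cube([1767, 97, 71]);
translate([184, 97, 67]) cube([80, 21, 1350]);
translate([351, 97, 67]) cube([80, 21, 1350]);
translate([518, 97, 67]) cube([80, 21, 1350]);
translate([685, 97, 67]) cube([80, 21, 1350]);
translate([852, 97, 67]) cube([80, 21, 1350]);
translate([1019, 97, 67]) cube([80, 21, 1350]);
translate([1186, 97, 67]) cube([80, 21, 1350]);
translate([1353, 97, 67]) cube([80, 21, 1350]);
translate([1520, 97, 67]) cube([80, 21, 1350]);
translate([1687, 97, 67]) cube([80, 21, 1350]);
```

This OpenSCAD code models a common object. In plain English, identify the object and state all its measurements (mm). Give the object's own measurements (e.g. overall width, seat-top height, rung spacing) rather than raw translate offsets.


A fence section. Two 97×97 mm posts, 1466 mm tall, stand on the floor with a clear span of 1767 mm between their inner faces. Two horizontal rails of 97×71 mm section span the gap between the posts with their undersides at z = 160 mm and z = 1290 mm, flush with the posts' −y face. 10 pickets, each 80 mm wide, 21 mm thick and 1350 mm tall, are fixed to the +y face of the rails with their bottoms at z = 67 mm, spaced across the span with a 87 mm gap after the −x post and between neighbouring pickets, with 97 mm left before the +x post.


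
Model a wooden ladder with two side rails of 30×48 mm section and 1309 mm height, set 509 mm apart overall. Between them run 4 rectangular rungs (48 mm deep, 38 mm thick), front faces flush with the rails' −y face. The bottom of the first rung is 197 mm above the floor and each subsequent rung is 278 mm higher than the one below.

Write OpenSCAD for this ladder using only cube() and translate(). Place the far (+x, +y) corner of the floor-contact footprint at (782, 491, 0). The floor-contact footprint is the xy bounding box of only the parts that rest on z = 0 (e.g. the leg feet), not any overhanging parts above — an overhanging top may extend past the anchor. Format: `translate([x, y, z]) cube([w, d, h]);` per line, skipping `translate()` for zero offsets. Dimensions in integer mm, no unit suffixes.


translate([273, 443, 0]) cube([30, 48, 1309]);
translate([752, 443, 0]) cube([30, 48, 1309]);
translate([303, 443, 197]) cube([449, 48, 38]);
translate([303, 443, 475]) cube([449, 48, 38]);
translate([303, 443, 753]) cube([449, 48, 38]);
translate([303, 443, 1031]) cube([449, 48, 38]);


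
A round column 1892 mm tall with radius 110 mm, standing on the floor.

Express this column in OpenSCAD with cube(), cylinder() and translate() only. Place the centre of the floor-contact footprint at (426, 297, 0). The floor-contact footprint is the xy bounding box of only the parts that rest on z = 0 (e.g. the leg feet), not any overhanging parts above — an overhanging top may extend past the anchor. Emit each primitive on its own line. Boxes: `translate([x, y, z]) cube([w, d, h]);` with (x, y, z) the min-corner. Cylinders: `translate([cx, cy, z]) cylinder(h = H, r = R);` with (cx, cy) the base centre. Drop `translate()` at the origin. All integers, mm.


translate([426, 297, 0]) cylinder(h = 1892, r = 110);


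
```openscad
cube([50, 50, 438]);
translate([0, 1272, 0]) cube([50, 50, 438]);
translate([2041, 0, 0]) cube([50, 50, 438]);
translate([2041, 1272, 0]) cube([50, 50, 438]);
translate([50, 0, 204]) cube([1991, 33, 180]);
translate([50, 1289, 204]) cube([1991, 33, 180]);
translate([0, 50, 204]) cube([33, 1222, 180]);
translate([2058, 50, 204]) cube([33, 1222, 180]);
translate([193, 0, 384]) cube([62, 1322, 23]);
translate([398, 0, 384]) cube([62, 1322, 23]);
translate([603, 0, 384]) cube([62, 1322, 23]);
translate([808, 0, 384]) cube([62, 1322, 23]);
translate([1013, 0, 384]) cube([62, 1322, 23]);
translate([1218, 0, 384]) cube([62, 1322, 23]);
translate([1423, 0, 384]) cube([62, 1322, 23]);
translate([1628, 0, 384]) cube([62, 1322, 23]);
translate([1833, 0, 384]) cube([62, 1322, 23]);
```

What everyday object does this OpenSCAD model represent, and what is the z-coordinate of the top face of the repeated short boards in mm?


A bed frame. The slat-top height is 407 mm.

Four posts, four rails, and a row of slats — a bed frame. Slats sit on the rails at z = 204 + 180 = 384; with slat thickness 23, the top is 407 mm.


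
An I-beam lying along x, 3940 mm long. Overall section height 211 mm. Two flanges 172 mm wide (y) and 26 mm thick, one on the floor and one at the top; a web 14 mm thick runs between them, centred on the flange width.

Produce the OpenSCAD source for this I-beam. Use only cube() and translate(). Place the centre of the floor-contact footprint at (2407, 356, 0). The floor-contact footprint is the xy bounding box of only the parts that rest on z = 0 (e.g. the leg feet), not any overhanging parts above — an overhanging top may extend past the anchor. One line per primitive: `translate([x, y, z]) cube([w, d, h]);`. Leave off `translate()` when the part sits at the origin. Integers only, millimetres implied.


translate([437, 270, 0]) cube([3940, 172, 26]);
translate([437, 349, 26]) cube([3940, 14, 159]);
translate([437, 270, 185]) cube([3940, 172, 26]);


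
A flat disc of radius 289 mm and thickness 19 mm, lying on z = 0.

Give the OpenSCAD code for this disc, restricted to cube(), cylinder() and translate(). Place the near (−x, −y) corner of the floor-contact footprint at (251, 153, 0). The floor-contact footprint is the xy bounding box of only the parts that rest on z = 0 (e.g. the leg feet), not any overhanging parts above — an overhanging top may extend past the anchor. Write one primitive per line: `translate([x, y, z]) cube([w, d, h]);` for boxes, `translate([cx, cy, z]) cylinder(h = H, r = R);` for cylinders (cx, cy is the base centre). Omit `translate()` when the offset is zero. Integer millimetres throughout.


translate([540, 442, 0]) cylinder(h = 19, r = 289);


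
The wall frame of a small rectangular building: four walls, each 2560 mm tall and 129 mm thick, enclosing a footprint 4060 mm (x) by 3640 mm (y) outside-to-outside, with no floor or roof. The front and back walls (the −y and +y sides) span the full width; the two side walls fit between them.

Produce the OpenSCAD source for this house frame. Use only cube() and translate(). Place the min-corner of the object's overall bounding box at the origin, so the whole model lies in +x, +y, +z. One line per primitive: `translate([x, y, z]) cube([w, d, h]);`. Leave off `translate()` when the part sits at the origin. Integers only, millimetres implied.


cube([4060, 129, 2560]);
translate([0, 3511, 0]) cube([4060, 129, 2560]);
translate([0, 129, 0]) cube([129, 3382, 2560]);
translate([3931, 129, 0]) cube([129, 3382, 2560]);


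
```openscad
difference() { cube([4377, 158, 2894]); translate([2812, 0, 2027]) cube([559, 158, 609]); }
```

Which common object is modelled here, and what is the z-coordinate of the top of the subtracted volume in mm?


A wall with a window opening. The window head height is 2636 mm.

A wall with a rectangular opening subtracted — a window. Sill at z = 2027, opening 609 mm tall, so the head is at 2027 + 609 = 2636 mm.


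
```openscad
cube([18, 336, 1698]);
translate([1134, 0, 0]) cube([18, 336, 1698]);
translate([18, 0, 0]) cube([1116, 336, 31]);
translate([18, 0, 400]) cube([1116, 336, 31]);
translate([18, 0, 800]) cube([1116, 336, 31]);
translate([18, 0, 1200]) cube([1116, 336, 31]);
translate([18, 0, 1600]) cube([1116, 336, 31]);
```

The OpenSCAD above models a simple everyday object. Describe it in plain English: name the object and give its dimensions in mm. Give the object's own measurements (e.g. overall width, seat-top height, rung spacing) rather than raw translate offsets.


An open bookshelf. Two side panels, each 18 mm thick, 336 mm deep and 1698 mm tall, stand 1152 mm apart (outside-to-outside). Between them sit 5 shelves, each 31 mm thick and 336 mm deep, spanning the full gap between the sides. The bottom shelf rests on the floor (its underside at z = 0) and the clear gap between one shelf's top and the next shelf's underside is 369 mm.


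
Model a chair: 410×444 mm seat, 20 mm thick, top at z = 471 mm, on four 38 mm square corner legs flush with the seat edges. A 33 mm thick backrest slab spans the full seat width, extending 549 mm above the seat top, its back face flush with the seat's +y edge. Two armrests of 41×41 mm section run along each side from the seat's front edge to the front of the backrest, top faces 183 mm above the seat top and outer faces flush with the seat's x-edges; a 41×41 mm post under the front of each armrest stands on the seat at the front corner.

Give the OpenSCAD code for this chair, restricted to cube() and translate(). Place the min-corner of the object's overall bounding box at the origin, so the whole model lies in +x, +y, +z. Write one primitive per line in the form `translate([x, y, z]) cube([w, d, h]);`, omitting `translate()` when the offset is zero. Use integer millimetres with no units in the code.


translate([0, 0, 451]) cube([410, 444, 20]);
cube([38, 38, 451]);
translate([372, 0, 0]) cube([38, 38, 451]);
translate([0, 406, 0]) cube([38, 38, 451]);
translate([372, 406, 0]) cube([38, 38, 451]);
translate([0, 411, 471]) cube([410, 33, 549]);
translate([0, 0, 613]) cube([41, 411, 41]);
translate([369, 0, 613]) cube([41, 411, 41]);
translate([0, 0, 471]) cube([41, 41, 142]);
translate([369, 0, 471]) cube([41, 41, 142]);


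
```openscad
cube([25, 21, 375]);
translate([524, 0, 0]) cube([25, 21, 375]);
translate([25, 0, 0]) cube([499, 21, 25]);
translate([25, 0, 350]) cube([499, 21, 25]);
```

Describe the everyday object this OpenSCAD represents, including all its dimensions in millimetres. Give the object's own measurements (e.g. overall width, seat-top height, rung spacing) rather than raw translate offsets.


A rectangular picture frame lying in the x–z plane (depth along y). The opening is 499 mm wide (x) by 325 mm tall (z), surrounded by a border 25 mm wide on all four sides. The frame is 21 mm deep and is made of two full-height vertical stiles with two horizontal rails fitted between them.


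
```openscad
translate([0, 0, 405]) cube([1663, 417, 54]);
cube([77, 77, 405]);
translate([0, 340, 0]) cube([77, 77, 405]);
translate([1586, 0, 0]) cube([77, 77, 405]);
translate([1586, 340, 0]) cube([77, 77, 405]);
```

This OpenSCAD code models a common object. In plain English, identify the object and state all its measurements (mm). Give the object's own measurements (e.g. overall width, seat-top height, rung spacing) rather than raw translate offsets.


A bench: a 1663×417 mm seat slab, 54 mm thick, top at z = 459 mm, on four 77×77 mm square legs flush with the seat corners and standing on z = 0.


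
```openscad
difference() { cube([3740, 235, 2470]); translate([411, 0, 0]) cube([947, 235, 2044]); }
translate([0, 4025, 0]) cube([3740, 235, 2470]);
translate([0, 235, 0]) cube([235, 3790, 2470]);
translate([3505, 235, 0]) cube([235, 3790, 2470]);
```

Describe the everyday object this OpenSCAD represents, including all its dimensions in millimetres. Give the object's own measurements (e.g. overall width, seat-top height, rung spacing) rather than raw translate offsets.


A single room: four walls, each 2470 mm tall and 235 mm thick, enclosing an outside footprint 3740×4260 mm (x × y), no floor or roof. The front and back walls (−y and +y sides) run the full x-width; the side walls fit between their inner faces. A door opening 947 mm wide and 2044 mm tall is cut through the front wall from the floor up, its −x edge 411 mm from the wall's −x end.


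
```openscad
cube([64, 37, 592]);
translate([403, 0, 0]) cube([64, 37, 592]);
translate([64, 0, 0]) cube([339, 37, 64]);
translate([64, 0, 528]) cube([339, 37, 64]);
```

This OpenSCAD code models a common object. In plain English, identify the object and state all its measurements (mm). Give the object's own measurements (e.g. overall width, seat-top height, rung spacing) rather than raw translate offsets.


A rectangular picture frame lying in the x–z plane (depth along y). The opening is 339 mm wide (x) by 464 mm tall (z), surrounded by a border 64 mm wide on all four sides. The frame is 37 mm deep and is made of two full-height vertical stiles with two horizontal rails fitted between them.


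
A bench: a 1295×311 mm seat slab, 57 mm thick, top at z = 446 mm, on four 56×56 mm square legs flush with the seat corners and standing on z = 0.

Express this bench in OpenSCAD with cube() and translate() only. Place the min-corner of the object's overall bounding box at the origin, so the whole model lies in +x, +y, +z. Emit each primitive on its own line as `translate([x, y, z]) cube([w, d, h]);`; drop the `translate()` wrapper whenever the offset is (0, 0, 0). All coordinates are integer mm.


translate([0, 0, 389]) cube([1295, 311, 57]);
cube([56, 56, 389]);
translate([0, 255, 0]) cube([56, 56, 389]);
translate([1239, 0, 0]) cube([56, 56, 389]);
translate([1239, 255, 0]) cube([56, 56, 389]);


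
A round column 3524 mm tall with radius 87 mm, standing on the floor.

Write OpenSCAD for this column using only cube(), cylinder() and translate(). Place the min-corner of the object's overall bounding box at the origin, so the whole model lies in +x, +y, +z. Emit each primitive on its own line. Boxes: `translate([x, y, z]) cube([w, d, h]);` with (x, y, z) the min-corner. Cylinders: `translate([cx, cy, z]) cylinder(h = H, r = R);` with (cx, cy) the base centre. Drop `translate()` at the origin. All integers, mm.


translate([87, 87, 0]) cylinder(h = 3524, r = 87);


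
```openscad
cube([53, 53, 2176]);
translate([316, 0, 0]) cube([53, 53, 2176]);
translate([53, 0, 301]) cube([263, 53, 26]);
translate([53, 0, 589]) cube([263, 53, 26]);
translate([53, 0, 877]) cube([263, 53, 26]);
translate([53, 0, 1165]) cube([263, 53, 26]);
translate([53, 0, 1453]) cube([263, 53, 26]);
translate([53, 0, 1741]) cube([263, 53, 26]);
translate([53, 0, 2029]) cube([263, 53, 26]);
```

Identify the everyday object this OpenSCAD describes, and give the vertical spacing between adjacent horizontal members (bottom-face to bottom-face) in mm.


A ladder. The rung spacing is 288 mm.

Two tall 53×53 posts with 7 short bars between them — a ladder. Adjacent rungs sit at z = 301 and z = 589, so the spacing is 589 − 301 = 288 mm.


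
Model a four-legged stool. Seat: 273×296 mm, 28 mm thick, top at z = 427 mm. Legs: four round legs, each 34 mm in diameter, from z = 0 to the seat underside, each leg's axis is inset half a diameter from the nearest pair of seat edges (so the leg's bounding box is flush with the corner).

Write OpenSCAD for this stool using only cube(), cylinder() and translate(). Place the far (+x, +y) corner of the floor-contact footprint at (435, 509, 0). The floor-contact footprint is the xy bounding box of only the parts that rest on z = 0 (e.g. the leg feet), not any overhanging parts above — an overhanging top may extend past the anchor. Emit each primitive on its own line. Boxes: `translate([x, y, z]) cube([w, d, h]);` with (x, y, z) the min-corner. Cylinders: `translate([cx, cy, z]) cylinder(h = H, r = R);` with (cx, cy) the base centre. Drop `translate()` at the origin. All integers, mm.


translate([162, 213, 399]) cube([273, 296, 28]);
translate([179, 230, 0]) cylinder(h = 399, r = 17);
translate([418, 230, 0]) cylinder(h = 399, r = 17);
translate([179, 492, 0]) cylinder(h = 399, r = 17);
translate([418, 492, 0]) cylinder(h = 399, r = 17);


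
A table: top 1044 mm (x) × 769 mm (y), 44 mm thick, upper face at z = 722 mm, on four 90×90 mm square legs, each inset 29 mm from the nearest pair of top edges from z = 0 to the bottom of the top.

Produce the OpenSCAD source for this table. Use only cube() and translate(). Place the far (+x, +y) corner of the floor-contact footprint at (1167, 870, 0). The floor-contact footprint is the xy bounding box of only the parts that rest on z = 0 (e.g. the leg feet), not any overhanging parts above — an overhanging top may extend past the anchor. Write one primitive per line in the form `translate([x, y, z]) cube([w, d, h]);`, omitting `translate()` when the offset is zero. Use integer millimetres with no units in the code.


translate([152, 130, 678]) cube([1044, 769, 44]);
translate([181, 159, 0]) cube([90, 90, 678]);
translate([1077, 159, 0]) cube([90, 90, 678]);
translate([181, 780, 0]) cube([90, 90, 678]);
translate([1077, 780, 0]) cube([90, 90, 678]);
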